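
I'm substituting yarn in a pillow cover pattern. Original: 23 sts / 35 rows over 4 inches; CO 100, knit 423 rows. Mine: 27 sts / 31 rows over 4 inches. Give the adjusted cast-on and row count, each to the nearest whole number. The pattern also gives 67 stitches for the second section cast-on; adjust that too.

Stitches: 100 × 27/23 = 117.39 → 117.
Rows: 423 × 31/35 = 374.66 → 375.
second section cast-on: 67 × 27/23 = 78.65 → 79.

Cast on 117 stitches; work 375 rows; second section cast-on 79 stitches.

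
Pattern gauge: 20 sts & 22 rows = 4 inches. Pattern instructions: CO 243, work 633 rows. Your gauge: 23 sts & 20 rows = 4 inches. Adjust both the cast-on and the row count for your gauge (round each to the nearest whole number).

Cast on 279 stitches; work 575 rows.

Stitches: 243 × 23/20 = 279.45 → 279.
Rows: 633 × 20/22 = 575.45 → 575.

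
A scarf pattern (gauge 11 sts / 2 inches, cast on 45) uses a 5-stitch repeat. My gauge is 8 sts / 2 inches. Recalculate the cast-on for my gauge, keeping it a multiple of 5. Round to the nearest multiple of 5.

35 stitches.

45 × 8 / 11 = 32.73.
Nearest multiple of 5: 35.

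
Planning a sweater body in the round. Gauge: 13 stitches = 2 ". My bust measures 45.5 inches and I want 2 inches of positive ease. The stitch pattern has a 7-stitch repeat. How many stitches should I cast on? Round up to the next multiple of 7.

Finished = 45.5 + 2 = 47.5 inches.
13 / 2 = 6.5 sts/in.
47.5 × 6.5 = 308.75 sts.
Next multiple of 7: 315.

Cast on 315 stitches.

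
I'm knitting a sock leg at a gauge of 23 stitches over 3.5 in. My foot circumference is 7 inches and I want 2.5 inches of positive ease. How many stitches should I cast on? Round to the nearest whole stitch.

62 stitches.

Finished = 7 + 2.5 = 9.5 in.
23 / 3.5 = 6.571 sts per inch.
9.50 × 6.571 = 62.43 sts.
→ 62 sts.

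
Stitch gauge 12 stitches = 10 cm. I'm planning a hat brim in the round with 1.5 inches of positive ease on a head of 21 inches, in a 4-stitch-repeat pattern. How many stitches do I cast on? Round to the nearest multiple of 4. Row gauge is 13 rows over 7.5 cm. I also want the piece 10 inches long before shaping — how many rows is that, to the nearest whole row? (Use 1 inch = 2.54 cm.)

Finished = 21 + 1.5 = 22.5 inches.
22.5 inches × 2.54 = 57.15 cm.
12/10 = 1.2 sts per cm; 57.15 × 1.2 = 68.58 sts.
Nearest multiple of 4 → 68.
10 inches = 25.40 cm; × 1.733 = 44.03 → 44 rows.

Cast on 68 stitches; work 44 rows.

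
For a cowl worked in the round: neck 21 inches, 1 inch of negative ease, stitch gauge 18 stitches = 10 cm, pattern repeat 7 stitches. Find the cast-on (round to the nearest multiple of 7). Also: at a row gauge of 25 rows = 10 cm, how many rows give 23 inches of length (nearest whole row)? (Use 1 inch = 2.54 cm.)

Finished = 21 − 1 = 20 inches.
20 inches × 2.54 = 50.80 cm.
18/10 = 1.8 sts per cm; 50.80 × 1.8 = 91.44 sts.
Nearest multiple of 7 → 91.
23 inches = 58.42 cm; × 2.5 = 146.05 → 146 rows.

Cast on 91 stitches; work 146 rows.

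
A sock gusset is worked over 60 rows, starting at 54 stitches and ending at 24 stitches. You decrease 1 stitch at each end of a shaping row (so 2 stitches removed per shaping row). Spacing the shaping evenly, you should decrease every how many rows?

Stitches to remove: |24 − 54| = 30.
Shaping rows needed: 30 / 2 = 15.
60 rows / 15 = every 4 rows.

Decrease every 4th row.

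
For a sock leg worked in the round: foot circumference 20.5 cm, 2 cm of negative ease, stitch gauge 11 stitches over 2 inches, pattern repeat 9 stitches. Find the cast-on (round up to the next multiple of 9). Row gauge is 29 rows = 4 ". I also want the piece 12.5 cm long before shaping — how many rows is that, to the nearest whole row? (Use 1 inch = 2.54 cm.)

Finished = 20.5 − 2 = 18.5 cm.
18.5 cm × 1/2.54 = 7.28 inches.
11/2 = 5.5 sts per in; 7.28 × 5.5 = 40.06 sts.
Next multiple of 9 → 45.
12.5 cm = 4.92 inches; × 7.25 = 35.68 → 36 rows.

Cast on 45 stitches; work 36 rows.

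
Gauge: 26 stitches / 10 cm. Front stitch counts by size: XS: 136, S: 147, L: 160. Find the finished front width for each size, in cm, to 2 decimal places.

XS 52.31 cm; S 56.54 cm; L 61.54 cm.

26/10 = 2.6 sts per cm.
XS: 136 / 2.6 = 52.308 → 52.31 cm.
S: 147 / 2.6 = 56.538 → 56.54 cm.
L: 160 / 2.6 = 61.538 → 61.54 cm.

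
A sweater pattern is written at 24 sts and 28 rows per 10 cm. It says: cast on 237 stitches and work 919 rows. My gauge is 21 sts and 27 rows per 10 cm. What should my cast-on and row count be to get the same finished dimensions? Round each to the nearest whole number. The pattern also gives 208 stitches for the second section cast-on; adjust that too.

Stitches: 237 × 21/24 = 207.38 → 207.
Rows: 919 × 27/28 = 886.18 → 886.
second section cast-on: 208 × 21/24 = 182.00 → 182.

Cast on 207 stitches; work 886 rows; second section cast-on 182 stitches.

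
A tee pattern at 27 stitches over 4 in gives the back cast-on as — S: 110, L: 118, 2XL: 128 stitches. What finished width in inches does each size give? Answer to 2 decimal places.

27/4 = 6.75 sts per in.
S: 110 / 6.75 = 16.296 → 16.30 in.
L: 118 / 6.75 = 17.481 → 17.48 in.
2XL: 128 / 6.75 = 18.963 → 18.96 in.

S 16.30 inches; L 17.48 inches; 2XL 18.96 inches.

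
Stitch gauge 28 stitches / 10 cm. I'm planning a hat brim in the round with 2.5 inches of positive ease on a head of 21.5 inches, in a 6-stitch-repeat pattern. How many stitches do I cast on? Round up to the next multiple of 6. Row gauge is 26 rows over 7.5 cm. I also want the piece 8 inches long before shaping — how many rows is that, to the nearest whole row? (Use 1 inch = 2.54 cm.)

Cast on 174 stitches; work 70 rows.

Finished = 21.5 + 2.5 = 24 inches.
24 inches × 2.54 = 60.96 cm.
28/10 = 2.8 sts per cm; 60.96 × 2.8 = 170.69 sts.
Next multiple of 6 → 174.
8 inches = 20.32 cm; × 3.467 = 70.44 → 70 rows.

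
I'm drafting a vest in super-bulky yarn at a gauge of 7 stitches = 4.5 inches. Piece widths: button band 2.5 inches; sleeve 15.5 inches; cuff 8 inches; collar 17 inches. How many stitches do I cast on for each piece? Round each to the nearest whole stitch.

Rate = 7/4.5 = 1.556 sts per in.
button band: 2.5 × 1.556 = 3.89 → 4.
sleeve: 15.5 × 1.556 = 24.11 → 24.
cuff: 8 × 1.556 = 12.44 → 12.
collar: 17 × 1.556 = 26.44 → 26.

button band 4; sleeve 24; cuff 12; collar 26.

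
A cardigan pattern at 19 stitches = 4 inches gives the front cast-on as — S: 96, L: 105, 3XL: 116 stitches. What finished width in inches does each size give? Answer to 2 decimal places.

19/4 = 4.75 sts per in.
S: 96 / 4.75 = 20.211 → 20.21 in.
L: 105 / 4.75 = 22.105 → 22.11 in.
3XL: 116 / 4.75 = 24.421 → 24.42 in.

S 20.21 inches; L 22.11 inches; 3XL 24.42 inches.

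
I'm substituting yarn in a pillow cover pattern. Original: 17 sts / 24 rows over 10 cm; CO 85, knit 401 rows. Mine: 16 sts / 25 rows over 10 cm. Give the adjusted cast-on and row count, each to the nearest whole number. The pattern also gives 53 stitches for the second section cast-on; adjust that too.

Cast on 80 stitches; work 418 rows; second section cast-on 50 stitches.

Stitches: 85 × 16/17 = 80.00 → 80.
Rows: 401 × 25/24 = 417.71 → 418.
second section cast-on: 53 × 16/17 = 49.88 → 50.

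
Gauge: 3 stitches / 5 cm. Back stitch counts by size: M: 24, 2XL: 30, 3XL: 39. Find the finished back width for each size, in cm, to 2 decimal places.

M 40.00 cm; 2XL 50.00 cm; 3XL 65.00 cm.

3/5 = 0.6 sts per cm.
M: 24 / 0.6 = 40.000 → 40.00 cm.
2XL: 30 / 0.6 = 50.000 → 50.00 cm.
3XL: 39 / 0.6 = 65.000 → 65.00 cm.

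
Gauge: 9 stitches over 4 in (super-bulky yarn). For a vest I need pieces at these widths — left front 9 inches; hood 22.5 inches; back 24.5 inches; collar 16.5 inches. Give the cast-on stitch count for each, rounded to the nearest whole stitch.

Rate = 9/4 = 2.25 sts per in.
left front: 9 × 2.25 = 20.25 → 20.
hood: 22.5 × 2.25 = 50.62 → 51.
back: 24.5 × 2.25 = 55.12 → 55.
collar: 16.5 × 2.25 = 37.12 → 37.

left front 20; hood 51; back 55; collar 37.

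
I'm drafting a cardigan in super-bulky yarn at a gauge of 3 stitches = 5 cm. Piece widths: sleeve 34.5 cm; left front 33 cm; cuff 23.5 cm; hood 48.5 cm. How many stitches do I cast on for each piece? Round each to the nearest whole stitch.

Rate = 3/5 = 0.6 sts per cm.
sleeve: 34.5 × 0.6 = 20.70 → 21.
left front: 33 × 0.6 = 19.80 → 20.
cuff: 23.5 × 0.6 = 14.10 → 14.
hood: 48.5 × 0.6 = 29.10 → 29.

sleeve 21; left front 20; cuff 14; hood 29.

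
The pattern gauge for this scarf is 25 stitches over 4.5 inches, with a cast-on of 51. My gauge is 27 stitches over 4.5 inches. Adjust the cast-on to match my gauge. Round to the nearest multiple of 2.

CO 56 sts.

Scale factor = 27 / 25 = 1.080.
51 × 27 / 25 = 55.08 sts.
→ 56 sts.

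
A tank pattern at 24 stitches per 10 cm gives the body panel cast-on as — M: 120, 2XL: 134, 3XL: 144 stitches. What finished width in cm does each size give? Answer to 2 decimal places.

24/10 = 2.4 sts per cm.
M: 120 / 2.4 = 50.000 → 50.00 cm.
2XL: 134 / 2.4 = 55.833 → 55.83 cm.
3XL: 144 / 2.4 = 60.000 → 60.00 cm.

M 50.00 cm; 2XL 55.83 cm; 3XL 60.00 cm.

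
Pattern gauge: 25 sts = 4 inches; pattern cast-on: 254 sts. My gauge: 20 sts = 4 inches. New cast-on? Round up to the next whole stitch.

204 stitches.

Scale factor = 20 / 25 = 0.800.
254 × 20 / 25 = 203.20 sts.
→ 204 sts.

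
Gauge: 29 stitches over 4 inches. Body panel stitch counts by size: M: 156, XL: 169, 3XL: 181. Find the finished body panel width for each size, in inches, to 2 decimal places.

M 21.52 inches; XL 23.31 inches; 3XL 24.97 inches.

29/4 = 7.25 sts per in.
M: 156 / 7.25 = 21.517 → 21.52 in.
XL: 169 / 7.25 = 23.310 → 23.31 in.
3XL: 181 / 7.25 = 24.966 → 24.97 in.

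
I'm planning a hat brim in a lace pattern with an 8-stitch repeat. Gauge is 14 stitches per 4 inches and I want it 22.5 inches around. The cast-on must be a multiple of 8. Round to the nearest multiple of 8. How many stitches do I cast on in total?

14 / 4 = 3.5 sts per inch.
22.5 × 3.5 = 78.75 sts.
Nearest multiple of 8: 80.

80 stitches.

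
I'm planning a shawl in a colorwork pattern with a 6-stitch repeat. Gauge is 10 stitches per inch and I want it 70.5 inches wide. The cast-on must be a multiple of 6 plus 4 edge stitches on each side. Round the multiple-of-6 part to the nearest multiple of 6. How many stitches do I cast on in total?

10 / 1 = 10 sts per inch.
70.5 × 10 = 705.00 sts.
Less 8 edge sts → 697.00 for the repeat.
Nearest multiple of 6: 696.
Add back 8 edge sts → 704.

Cast on 704 stitches.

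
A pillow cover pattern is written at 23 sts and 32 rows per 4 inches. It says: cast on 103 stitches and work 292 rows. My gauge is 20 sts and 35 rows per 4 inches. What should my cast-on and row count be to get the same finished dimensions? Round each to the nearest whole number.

Cast on 90 stitches; work 319 rows.

Stitches: 103 × 20/23 = 89.57 → 90.
Rows: 292 × 35/32 = 319.38 → 319.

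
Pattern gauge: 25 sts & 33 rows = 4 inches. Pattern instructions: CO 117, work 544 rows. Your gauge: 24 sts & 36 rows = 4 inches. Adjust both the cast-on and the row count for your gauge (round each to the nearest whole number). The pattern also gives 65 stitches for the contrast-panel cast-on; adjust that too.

Stitches: 117 × 24/25 = 112.32 → 112.
Rows: 544 × 36/33 = 593.45 → 593.
contrast-panel cast-on: 65 × 24/25 = 62.40 → 62.

Cast on 112 stitches; work 593 rows; contrast-panel cast-on 62 stitches.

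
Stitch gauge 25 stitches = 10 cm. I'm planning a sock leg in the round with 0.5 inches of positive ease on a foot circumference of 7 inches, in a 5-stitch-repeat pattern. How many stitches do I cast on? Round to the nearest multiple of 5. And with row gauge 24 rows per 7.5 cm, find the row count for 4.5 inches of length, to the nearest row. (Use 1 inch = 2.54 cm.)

Cast on 50 stitches; work 37 rows.

Finished = 7 + 0.5 = 7.5 inches.
7.5 inches × 2.54 = 19.05 cm.
25/10 = 2.5 sts per cm; 19.05 × 2.5 = 47.62 sts.
Nearest multiple of 5 → 50.
4.5 inches = 11.43 cm; × 3.2 = 36.58 → 37 rows.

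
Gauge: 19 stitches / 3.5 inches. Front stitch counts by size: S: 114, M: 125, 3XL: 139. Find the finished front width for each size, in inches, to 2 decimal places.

19/3.5 = 5.429 sts per in.
S: 114 / 5.429 = 21.000 → 21.00 in.
M: 125 / 5.429 = 23.026 → 23.03 in.
3XL: 139 / 5.429 = 25.605 → 25.61 in.

S 21.00 inches; M 23.03 inches; 3XL 25.61 inches.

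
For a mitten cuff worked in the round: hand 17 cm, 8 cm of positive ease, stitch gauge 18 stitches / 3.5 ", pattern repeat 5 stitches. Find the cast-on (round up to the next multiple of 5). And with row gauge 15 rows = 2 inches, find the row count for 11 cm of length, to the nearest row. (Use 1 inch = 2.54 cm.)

Finished = 17 + 8 = 25 cm.
25 cm × 1/2.54 = 9.84 inches.
18/3.5 = 5.143 sts per in; 9.84 × 5.143 = 50.62 sts.
Next multiple of 5 → 55.
11 cm = 4.33 inches; × 7.5 = 32.48 → 32 rows.

Cast on 55 stitches; work 32 rows.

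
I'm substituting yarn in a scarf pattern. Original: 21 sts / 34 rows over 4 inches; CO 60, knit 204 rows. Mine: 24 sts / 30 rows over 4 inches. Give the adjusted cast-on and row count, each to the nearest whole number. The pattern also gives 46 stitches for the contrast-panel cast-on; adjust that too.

Stitches: 60 × 24/21 = 68.57 → 69.
Rows: 204 × 30/34 = 180.00 → 180.
contrast-panel cast-on: 46 × 24/21 = 52.57 → 53.

Cast on 69 stitches; work 180 rows; contrast-panel cast-on 53 stitches.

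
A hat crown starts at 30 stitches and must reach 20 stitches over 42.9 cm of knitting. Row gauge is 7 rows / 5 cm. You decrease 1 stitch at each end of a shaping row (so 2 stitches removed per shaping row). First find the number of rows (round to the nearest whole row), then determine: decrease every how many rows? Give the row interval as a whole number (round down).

Decrease every 12th row.

Rows = 42.9 × 1.4 = 60.1 → 60 rows.
Stitches to remove: 10 → 5 shaping rows (at 2 st each).
60 / 5 = 12.00 → every 12 rows.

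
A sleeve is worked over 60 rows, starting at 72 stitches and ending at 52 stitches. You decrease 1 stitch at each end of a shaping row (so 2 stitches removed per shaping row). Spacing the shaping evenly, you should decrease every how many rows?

Decrease every 6th row.

Stitches to remove: |52 − 72| = 20.
Shaping rows needed: 20 / 2 = 10.
60 rows / 10 = every 6 rows.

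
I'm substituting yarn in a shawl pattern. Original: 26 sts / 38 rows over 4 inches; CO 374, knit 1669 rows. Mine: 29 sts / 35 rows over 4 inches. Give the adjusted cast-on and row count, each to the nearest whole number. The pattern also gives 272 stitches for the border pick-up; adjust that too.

Stitches: 374 × 29/26 = 417.15 → 417.
Rows: 1669 × 35/38 = 1537.24 → 1537.
border pick-up: 272 × 29/26 = 303.38 → 303.

Cast on 417 stitches; work 1537 rows; border pick-up 303 stitches.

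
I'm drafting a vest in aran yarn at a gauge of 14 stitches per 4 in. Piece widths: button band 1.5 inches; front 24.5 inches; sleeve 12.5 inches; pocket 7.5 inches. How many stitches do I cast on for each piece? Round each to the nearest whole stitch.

Rate = 14/4 = 3.5 sts per in.
button band: 1.5 × 3.5 = 5.25 → 5.
front: 24.5 × 3.5 = 85.75 → 86.
sleeve: 12.5 × 3.5 = 43.75 → 44.
pocket: 7.5 × 3.5 = 26.25 → 26.

button band 5; front 86; sleeve 44; pocket 26.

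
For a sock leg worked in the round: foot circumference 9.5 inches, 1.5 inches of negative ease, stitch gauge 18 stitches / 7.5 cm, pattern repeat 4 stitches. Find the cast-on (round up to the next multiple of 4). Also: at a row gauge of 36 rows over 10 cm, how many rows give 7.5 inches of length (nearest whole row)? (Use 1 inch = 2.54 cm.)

Cast on 52 stitches; work 69 rows.

Finished = 9.5 − 1.5 = 8 inches.
8 inches × 2.54 = 20.32 cm.
18/7.5 = 2.4 sts per cm; 20.32 × 2.4 = 48.77 sts.
Next multiple of 4 → 52.
7.5 inches = 19.05 cm; × 3.6 = 68.58 → 69 rows.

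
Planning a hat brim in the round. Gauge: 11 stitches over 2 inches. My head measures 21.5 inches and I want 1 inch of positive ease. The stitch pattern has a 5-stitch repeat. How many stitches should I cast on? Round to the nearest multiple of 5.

Finished = 21.5 + 1 = 22.5 inches.
11 / 2 = 5.5 sts/in.
22.5 × 5.5 = 123.75 sts.
Nearest multiple of 5: 125.

125 stitches.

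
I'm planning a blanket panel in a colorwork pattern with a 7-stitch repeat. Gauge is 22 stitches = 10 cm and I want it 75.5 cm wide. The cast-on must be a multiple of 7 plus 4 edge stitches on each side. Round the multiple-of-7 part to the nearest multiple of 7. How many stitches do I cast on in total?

22 / 10 = 2.2 sts per cm.
75.5 × 2.2 = 166.10 sts.
Less 8 edge sts → 158.10 for the repeat.
Nearest multiple of 7: 161.
Add back 8 edge sts → 169.

169 stitches.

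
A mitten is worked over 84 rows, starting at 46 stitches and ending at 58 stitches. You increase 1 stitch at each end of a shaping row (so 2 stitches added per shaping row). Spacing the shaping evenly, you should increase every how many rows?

Stitches to add: |58 − 46| = 12.
Shaping rows needed: 12 / 2 = 6.
84 rows / 6 = every 14 rows.

Increase every 14th row.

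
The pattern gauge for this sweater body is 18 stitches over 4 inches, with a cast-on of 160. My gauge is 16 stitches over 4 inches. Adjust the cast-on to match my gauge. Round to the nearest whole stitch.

Scale factor = 16 / 18 = 0.889.
160 × 16 / 18 = 142.22 sts.
→ 142 sts.

Cast on 142 stitches.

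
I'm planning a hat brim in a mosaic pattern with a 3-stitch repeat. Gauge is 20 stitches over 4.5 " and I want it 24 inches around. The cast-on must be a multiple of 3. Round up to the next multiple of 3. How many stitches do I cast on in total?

20 / 4.5 = 4.444 sts per inch.
24 × 4.444 = 106.67 sts.
Next multiple of 3: 108.

CO 108 sts.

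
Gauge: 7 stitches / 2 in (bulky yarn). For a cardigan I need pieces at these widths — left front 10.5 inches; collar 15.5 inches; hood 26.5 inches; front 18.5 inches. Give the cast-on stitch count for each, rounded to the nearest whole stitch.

Rate = 7/2 = 3.5 sts per in.
left front: 10.5 × 3.5 = 36.75 → 37.
collar: 15.5 × 3.5 = 54.25 → 54.
hood: 26.5 × 3.5 = 92.75 → 93.
front: 18.5 × 3.5 = 64.75 → 65.

left front 37; collar 54; hood 93; front 65.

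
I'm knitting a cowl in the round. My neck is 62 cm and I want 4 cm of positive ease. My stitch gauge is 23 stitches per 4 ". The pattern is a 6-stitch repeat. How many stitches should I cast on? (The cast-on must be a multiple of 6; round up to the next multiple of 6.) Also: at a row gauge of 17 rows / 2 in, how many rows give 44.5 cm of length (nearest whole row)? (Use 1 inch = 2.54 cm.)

Finished = 62 + 4 = 66 cm.
66 cm × 1/2.54 = 25.98 inches.
23/4 = 5.75 sts per in; 25.98 × 5.75 = 149.41 sts.
Next multiple of 6 → 150.
44.5 cm = 17.52 inches; × 8.5 = 148.92 → 149 rows.

Cast on 150 stitches; work 149 rows.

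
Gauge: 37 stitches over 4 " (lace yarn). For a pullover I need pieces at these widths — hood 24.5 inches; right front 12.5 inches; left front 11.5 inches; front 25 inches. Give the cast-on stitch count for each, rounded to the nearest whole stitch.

hood 227; right front 116; left front 106; front 231.

Rate = 37/4 = 9.25 sts per in.
hood: 24.5 × 9.25 = 226.62 → 227.
right front: 12.5 × 9.25 = 115.62 → 116.
left front: 11.5 × 9.25 = 106.38 → 106.
front: 25 × 9.25 = 231.25 → 231.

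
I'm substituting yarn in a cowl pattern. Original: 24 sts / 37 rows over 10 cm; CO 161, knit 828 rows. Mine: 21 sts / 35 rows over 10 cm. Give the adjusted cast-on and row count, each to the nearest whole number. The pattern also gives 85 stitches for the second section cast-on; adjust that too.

Cast on 141 stitches; work 783 rows; second section cast-on 74 stitches.

Stitches: 161 × 21/24 = 140.88 → 141.
Rows: 828 × 35/37 = 783.24 → 783.
second section cast-on: 85 × 21/24 = 74.38 → 74.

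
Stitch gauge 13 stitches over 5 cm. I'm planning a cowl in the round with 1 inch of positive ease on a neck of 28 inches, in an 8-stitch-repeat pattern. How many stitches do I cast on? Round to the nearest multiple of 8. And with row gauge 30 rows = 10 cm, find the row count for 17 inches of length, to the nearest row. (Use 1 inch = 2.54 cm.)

Cast on 192 stitches; work 130 rows.

Finished = 28 + 1 = 29 inches.
29 inches × 2.54 = 73.66 cm.
13/5 = 2.6 sts per cm; 73.66 × 2.6 = 191.52 sts.
Nearest multiple of 8 → 192.
17 inches = 43.18 cm; × 3 = 129.54 → 130 rows.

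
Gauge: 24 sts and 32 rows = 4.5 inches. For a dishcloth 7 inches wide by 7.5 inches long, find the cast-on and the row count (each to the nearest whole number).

Cast on 37 stitches and work 53 rows.

Stitch gauge = 24/4.5 = 5.333 sts/in; 7 × 5.333 = 37.33 → 37 sts.
Row gauge = 32/4.5 = 7.111 rows/in; 7.5 × 7.111 = 53.33 → 53 rows.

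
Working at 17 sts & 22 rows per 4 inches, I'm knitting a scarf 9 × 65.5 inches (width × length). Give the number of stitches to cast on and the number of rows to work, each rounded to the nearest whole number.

Cast on 38 stitches and work 360 rows.

Stitch gauge = 17/4 = 4.25 sts/in; 9 × 4.25 = 38.25 → 38 sts.
Row gauge = 22/4 = 5.5 rows/in; 65.5 × 5.5 = 360.25 → 360 rows.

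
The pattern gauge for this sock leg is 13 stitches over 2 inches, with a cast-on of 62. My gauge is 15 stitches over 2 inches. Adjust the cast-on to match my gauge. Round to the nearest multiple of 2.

72 stitches.

Scale factor = 15 / 13 = 1.154.
62 × 15 / 13 = 71.54 sts.
→ 72 sts.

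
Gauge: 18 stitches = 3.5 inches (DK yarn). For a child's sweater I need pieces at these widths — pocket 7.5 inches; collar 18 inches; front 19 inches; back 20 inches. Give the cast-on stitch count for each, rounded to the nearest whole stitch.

Rate = 18/3.5 = 5.143 sts per in.
pocket: 7.5 × 5.143 = 38.57 → 39.
collar: 18 × 5.143 = 92.57 → 93.
front: 19 × 5.143 = 97.71 → 98.
back: 20 × 5.143 = 102.86 → 103.

pocket 39; collar 93; front 98; back 103.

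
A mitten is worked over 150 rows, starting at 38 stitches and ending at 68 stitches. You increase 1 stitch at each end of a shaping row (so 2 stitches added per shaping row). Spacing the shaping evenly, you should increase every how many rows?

Increase every 10th row.

Stitches to add: |68 − 38| = 30.
Shaping rows needed: 30 / 2 = 15.
150 rows / 15 = every 10 rows.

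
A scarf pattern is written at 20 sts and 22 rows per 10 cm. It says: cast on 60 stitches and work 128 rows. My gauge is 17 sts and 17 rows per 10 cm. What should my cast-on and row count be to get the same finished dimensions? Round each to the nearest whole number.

Cast on 51 stitches; work 99 rows.

Stitches: 60 × 17/20 = 51.00 → 51.
Rows: 128 × 17/22 = 98.91 → 99.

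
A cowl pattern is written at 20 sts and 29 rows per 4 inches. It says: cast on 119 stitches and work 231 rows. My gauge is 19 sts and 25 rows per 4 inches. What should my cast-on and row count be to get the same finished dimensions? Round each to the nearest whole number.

Cast on 113 stitches; work 199 rows.

Stitches: 119 × 19/20 = 113.05 → 113.
Rows: 231 × 25/29 = 199.14 → 199.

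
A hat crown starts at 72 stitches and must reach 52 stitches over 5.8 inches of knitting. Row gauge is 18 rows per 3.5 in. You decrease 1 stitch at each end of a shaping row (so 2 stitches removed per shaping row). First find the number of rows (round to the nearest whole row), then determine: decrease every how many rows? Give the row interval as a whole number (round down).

Rows = 5.8 × 5.143 = 29.8 → 30 rows.
Stitches to remove: 20 → 10 shaping rows (at 2 st each).
30 / 10 = 3.00 → every 3 rows.

Decrease every 3rd row.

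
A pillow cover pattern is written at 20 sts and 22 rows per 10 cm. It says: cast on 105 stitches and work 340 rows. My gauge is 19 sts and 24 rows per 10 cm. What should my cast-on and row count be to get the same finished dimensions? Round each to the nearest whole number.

Stitches: 105 × 19/20 = 99.75 → 100.
Rows: 340 × 24/22 = 370.91 → 371.

Cast on 100 stitches; work 371 rows.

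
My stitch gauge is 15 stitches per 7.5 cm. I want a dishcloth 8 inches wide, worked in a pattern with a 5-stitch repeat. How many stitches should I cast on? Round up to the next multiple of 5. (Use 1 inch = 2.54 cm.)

8 in = 8 × 2.54 = 20.32 cm.
15 / 7.5 = 2 sts/cm.
20.32 × 2 = 40.64 sts.
→ 45.

45 stitches.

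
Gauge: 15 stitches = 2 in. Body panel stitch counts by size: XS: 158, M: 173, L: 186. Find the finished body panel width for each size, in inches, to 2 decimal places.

15/2 = 7.5 sts per in.
XS: 158 / 7.5 = 21.067 → 21.07 in.
M: 173 / 7.5 = 23.067 → 23.07 in.
L: 186 / 7.5 = 24.800 → 24.80 in.

XS 21.07 inches; M 23.07 inches; L 24.80 inches.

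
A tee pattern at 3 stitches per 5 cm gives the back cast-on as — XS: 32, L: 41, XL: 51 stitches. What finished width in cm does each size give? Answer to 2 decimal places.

3/5 = 0.6 sts per cm.
XS: 32 / 0.6 = 53.333 → 53.33 cm.
L: 41 / 0.6 = 68.333 → 68.33 cm.
XL: 51 / 0.6 = 85.000 → 85.00 cm.

XS 53.33 cm; L 68.33 cm; XL 85.00 cm.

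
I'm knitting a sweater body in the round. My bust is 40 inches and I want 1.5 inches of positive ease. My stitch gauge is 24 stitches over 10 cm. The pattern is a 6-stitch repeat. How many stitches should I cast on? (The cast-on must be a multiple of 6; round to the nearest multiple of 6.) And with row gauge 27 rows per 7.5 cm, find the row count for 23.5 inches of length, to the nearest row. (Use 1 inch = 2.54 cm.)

Finished = 40 + 1.5 = 41.5 inches.
41.5 inches × 2.54 = 105.41 cm.
24/10 = 2.4 sts per cm; 105.41 × 2.4 = 252.98 sts.
Nearest multiple of 6 → 252.
23.5 inches = 59.69 cm; × 3.6 = 214.88 → 215 rows.

Cast on 252 stitches; work 215 rows.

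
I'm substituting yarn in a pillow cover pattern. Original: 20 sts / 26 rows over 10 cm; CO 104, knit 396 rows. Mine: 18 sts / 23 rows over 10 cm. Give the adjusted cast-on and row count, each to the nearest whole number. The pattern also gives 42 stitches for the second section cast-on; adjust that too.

Cast on 94 stitches; work 350 rows; second section cast-on 38 stitches.

Stitches: 104 × 18/20 = 93.60 → 94.
Rows: 396 × 23/26 = 350.31 → 350.
second section cast-on: 42 × 18/20 = 37.80 → 38.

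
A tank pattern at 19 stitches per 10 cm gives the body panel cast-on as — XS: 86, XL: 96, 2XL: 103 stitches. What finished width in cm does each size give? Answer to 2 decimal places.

19/10 = 1.9 sts per cm.
XS: 86 / 1.9 = 45.263 → 45.26 cm.
XL: 96 / 1.9 = 50.526 → 50.53 cm.
2XL: 103 / 1.9 = 54.211 → 54.21 cm.

XS 45.26 cm; XL 50.53 cm; 2XL 54.21 cm.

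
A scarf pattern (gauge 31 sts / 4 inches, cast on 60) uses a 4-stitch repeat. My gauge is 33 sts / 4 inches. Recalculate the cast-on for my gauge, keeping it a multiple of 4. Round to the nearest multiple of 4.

60 × 33 / 31 = 63.87.
Nearest multiple of 4: 64.

Cast on 64 stitches.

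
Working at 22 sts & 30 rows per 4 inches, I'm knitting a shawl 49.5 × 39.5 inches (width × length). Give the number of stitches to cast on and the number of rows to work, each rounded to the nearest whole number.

Cast on 272 stitches and work 296 rows.

Stitch gauge = 22/4 = 5.5 sts/in; 49.5 × 5.5 = 272.25 → 272 sts.
Row gauge = 30/4 = 7.5 rows/in; 39.5 × 7.5 = 296.25 → 296 rows.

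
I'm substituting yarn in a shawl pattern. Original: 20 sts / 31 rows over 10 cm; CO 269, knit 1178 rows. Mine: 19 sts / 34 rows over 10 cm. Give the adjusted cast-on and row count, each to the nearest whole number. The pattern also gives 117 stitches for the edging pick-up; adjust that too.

Cast on 256 stitches; work 1292 rows; edging pick-up 111 stitches.

Stitches: 269 × 19/20 = 255.55 → 256.
Rows: 1178 × 34/31 = 1292.00 → 1292.
edging pick-up: 117 × 19/20 = 111.15 → 111.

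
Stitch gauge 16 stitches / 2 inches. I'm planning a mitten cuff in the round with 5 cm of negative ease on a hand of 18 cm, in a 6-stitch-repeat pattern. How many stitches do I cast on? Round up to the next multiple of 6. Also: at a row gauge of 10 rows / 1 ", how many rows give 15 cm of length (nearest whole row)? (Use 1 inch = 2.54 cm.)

Finished = 18 − 5 = 13 cm.
13 cm × 1/2.54 = 5.12 inches.
16/2 = 8 sts per in; 5.12 × 8 = 40.94 sts.
Next multiple of 6 → 42.
15 cm = 5.91 inches; × 10 = 59.06 → 59 rows.

Cast on 42 stitches; work 59 rows.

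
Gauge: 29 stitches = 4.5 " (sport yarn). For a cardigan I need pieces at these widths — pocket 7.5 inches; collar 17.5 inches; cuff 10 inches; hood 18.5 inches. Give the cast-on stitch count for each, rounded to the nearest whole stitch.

pocket 48; collar 113; cuff 64; hood 119.

Rate = 29/4.5 = 6.444 sts per in.
pocket: 7.5 × 6.444 = 48.33 → 48.
collar: 17.5 × 6.444 = 112.78 → 113.
cuff: 10 × 6.444 = 64.44 → 64.
hood: 18.5 × 6.444 = 119.22 → 119.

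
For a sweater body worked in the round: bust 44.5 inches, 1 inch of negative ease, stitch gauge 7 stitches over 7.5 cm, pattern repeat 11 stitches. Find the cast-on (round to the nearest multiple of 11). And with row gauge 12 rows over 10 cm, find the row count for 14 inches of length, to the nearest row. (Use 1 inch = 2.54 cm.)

Finished = 44.5 − 1 = 43.5 inches.
43.5 inches × 2.54 = 110.49 cm.
7/7.5 = 0.933 sts per cm; 110.49 × 0.933 = 103.12 sts.
Nearest multiple of 11 → 99.
14 inches = 35.56 cm; × 1.2 = 42.67 → 43 rows.

Cast on 99 stitches; work 43 rows.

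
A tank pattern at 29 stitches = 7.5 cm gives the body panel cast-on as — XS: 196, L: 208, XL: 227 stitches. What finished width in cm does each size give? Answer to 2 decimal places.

29/7.5 = 3.867 sts per cm.
XS: 196 / 3.867 = 50.690 → 50.69 cm.
L: 208 / 3.867 = 53.793 → 53.79 cm.
XL: 227 / 3.867 = 58.707 → 58.71 cm.

XS 50.69 cm; L 53.79 cm; XL 58.71 cm.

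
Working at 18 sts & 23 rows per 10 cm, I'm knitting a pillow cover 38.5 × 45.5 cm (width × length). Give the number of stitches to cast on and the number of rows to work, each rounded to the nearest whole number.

Stitch gauge = 18/10 = 1.8 sts/cm; 38.5 × 1.8 = 69.30 → 69 sts.
Row gauge = 23/10 = 2.3 rows/cm; 45.5 × 2.3 = 104.65 → 105 rows.

Cast on 69 stitches and work 105 rows.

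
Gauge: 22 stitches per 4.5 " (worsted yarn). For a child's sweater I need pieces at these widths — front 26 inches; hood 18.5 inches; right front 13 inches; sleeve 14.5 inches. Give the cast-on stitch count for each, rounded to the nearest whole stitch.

front 127; hood 90; right front 64; sleeve 71.

Rate = 22/4.5 = 4.889 sts per in.
front: 26 × 4.889 = 127.11 → 127.
hood: 18.5 × 4.889 = 90.44 → 90.
right front: 13 × 4.889 = 63.56 → 64.
sleeve: 14.5 × 4.889 = 70.89 → 71.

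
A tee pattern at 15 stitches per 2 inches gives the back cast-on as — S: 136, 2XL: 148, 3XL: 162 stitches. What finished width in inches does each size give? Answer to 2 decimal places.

15/2 = 7.5 sts per in.
S: 136 / 7.5 = 18.133 → 18.13 in.
2XL: 148 / 7.5 = 19.733 → 19.73 in.
3XL: 162 / 7.5 = 21.600 → 21.60 in.

S 18.13 inches; 2XL 19.73 inches; 3XL 21.60 inches.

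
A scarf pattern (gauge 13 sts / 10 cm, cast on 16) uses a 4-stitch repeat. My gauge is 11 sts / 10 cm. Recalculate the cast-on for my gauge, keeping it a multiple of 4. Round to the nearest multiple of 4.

Cast on 12 stitches.

16 × 11 / 13 = 13.54.
Nearest multiple of 4: 12.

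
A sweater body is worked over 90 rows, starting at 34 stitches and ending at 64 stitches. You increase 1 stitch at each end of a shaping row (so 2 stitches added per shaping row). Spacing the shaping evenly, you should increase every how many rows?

Increase every 6th row.

Stitches to add: |64 − 34| = 30.
Shaping rows needed: 30 / 2 = 15.
90 rows / 15 = every 6 rows.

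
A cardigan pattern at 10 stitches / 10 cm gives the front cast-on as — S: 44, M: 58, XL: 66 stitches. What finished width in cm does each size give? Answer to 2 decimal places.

10/10 = 1 sts per cm.
S: 44 / 1 = 44.000 → 44.00 cm.
M: 58 / 1 = 58.000 → 58.00 cm.
XL: 66 / 1 = 66.000 → 66.00 cm.

S 44.00 cm; M 58.00 cm; XL 66.00 cm.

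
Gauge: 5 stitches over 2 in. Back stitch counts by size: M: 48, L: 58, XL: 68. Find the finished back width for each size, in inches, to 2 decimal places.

5/2 = 2.5 sts per in.
M: 48 / 2.5 = 19.200 → 19.20 in.
L: 58 / 2.5 = 23.200 → 23.20 in.
XL: 68 / 2.5 = 27.200 → 27.20 in.

M 19.20 inches; L 23.20 inches; XL 27.20 inches.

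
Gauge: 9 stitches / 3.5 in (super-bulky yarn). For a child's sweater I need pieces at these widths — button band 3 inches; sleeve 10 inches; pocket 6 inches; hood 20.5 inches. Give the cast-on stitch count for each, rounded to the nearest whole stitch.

Rate = 9/3.5 = 2.571 sts per in.
button band: 3 × 2.571 = 7.71 → 8.
sleeve: 10 × 2.571 = 25.71 → 26.
pocket: 6 × 2.571 = 15.43 → 15.
hood: 20.5 × 2.571 = 52.71 → 53.

button band 8; sleeve 26; pocket 15; hood 53.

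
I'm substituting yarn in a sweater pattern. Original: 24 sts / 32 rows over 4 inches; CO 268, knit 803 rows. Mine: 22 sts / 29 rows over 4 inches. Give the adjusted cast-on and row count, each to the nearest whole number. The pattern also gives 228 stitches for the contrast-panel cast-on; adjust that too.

Stitches: 268 × 22/24 = 245.67 → 246.
Rows: 803 × 29/32 = 727.72 → 728.
contrast-panel cast-on: 228 × 22/24 = 209.00 → 209.

Cast on 246 stitches; work 728 rows; contrast-panel cast-on 209 stitches.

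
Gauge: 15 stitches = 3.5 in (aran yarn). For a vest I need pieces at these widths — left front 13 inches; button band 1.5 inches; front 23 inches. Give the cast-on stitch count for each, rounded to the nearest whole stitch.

Rate = 15/3.5 = 4.286 sts per in.
left front: 13 × 4.286 = 55.71 → 56.
button band: 1.5 × 4.286 = 6.43 → 6.
front: 23 × 4.286 = 98.57 → 99.

left front 56; button band 6; front 99.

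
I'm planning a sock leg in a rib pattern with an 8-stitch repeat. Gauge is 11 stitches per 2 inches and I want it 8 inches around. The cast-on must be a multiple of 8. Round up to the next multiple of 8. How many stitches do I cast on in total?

CO 48 sts.

11 / 2 = 5.5 sts per inch.
8 × 5.5 = 44.00 sts.
Next multiple of 8: 48.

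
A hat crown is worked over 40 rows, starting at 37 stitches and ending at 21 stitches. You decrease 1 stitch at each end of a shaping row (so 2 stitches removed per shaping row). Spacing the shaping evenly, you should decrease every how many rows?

Stitches to remove: |21 − 37| = 16.
Shaping rows needed: 16 / 2 = 8.
40 rows / 8 = every 5 rows.

Decrease every 5th row.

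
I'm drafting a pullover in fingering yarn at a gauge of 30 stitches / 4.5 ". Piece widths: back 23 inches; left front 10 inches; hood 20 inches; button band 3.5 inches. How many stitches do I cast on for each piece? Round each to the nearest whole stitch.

Rate = 30/4.5 = 6.667 sts per in.
back: 23 × 6.667 = 153.33 → 153.
left front: 10 × 6.667 = 66.67 → 67.
hood: 20 × 6.667 = 133.33 → 133.
button band: 3.5 × 6.667 = 23.33 → 23.

back 153; left front 67; hood 133; button band 23.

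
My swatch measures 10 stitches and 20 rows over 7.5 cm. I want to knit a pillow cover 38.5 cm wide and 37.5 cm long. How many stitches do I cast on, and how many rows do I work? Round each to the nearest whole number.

Cast on 51 stitches and work 100 rows.

Stitch gauge = 10/7.5 = 1.333 sts/cm; 38.5 × 1.333 = 51.33 → 51 sts.
Row gauge = 20/7.5 = 2.667 rows/cm; 37.5 × 2.667 = 100.00 → 100 rows.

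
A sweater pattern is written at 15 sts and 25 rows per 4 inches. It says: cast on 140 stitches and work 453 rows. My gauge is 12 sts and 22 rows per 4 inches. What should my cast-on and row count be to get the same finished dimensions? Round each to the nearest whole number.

Cast on 112 stitches; work 399 rows.

Stitches: 140 × 12/15 = 112.00 → 112.
Rows: 453 × 22/25 = 398.64 → 399.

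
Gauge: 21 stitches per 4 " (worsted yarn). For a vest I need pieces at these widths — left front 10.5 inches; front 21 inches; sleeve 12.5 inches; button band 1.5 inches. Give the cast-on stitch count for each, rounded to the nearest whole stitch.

Rate = 21/4 = 5.25 sts per in.
left front: 10.5 × 5.25 = 55.12 → 55.
front: 21 × 5.25 = 110.25 → 110.
sleeve: 12.5 × 5.25 = 65.62 → 66.
button band: 1.5 × 5.25 = 7.88 → 8.

left front 55; front 110; sleeve 66; button band 8.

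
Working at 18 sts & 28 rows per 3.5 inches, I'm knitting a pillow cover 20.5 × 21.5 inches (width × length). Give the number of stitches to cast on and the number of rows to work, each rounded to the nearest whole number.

Cast on 105 stitches and work 172 rows.

Stitch gauge = 18/3.5 = 5.143 sts/in; 20.5 × 5.143 = 105.43 → 105 sts.
Row gauge = 28/3.5 = 8 rows/in; 21.5 × 8 = 172.00 → 172 rows.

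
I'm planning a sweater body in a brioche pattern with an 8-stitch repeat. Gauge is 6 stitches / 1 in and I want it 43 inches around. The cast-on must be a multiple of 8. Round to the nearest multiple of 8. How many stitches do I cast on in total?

CO 256 sts.

6 / 1 = 6 sts per inch.
43 × 6 = 258.00 sts.
Nearest multiple of 8: 256.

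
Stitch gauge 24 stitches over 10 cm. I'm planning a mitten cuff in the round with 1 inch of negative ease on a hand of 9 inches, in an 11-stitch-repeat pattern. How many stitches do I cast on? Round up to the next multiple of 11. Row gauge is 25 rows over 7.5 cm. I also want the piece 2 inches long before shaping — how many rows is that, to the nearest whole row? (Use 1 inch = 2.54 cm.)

Cast on 55 stitches; work 17 rows.

Finished = 9 − 1 = 8 inches.
8 inches × 2.54 = 20.32 cm.
24/10 = 2.4 sts per cm; 20.32 × 2.4 = 48.77 sts.
Next multiple of 11 → 55.
2 inches = 5.08 cm; × 3.333 = 16.93 → 17 rows.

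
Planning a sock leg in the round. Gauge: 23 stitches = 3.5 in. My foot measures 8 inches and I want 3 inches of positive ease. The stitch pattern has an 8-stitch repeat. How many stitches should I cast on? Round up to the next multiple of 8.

CO 80 sts.

Finished = 8 + 3 = 11 inches.
23 / 3.5 = 6.571 sts/in.
11 × 6.571 = 72.29 sts.
Next multiple of 8: 80.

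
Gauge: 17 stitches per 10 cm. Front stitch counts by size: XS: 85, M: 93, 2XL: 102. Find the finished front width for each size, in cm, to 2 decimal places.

17/10 = 1.7 sts per cm.
XS: 85 / 1.7 = 50.000 → 50.00 cm.
M: 93 / 1.7 = 54.706 → 54.71 cm.
2XL: 102 / 1.7 = 60.000 → 60.00 cm.

XS 50.00 cm; M 54.71 cm; 2XL 60.00 cm.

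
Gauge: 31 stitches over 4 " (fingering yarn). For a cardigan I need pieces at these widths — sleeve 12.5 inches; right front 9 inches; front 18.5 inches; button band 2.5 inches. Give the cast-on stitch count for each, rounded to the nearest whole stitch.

sleeve 97; right front 70; front 143; button band 19.

Rate = 31/4 = 7.75 sts per in.
sleeve: 12.5 × 7.75 = 96.88 → 97.
right front: 9 × 7.75 = 69.75 → 70.
front: 18.5 × 7.75 = 143.38 → 143.
button band: 2.5 × 7.75 = 19.38 → 19.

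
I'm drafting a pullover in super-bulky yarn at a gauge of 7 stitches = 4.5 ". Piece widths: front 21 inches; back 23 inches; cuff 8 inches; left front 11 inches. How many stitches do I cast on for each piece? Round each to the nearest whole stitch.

Rate = 7/4.5 = 1.556 sts per in.
front: 21 × 1.556 = 32.67 → 33.
back: 23 × 1.556 = 35.78 → 36.
cuff: 8 × 1.556 = 12.44 → 12.
left front: 11 × 1.556 = 17.11 → 17.

front 33; back 36; cuff 12; left front 17.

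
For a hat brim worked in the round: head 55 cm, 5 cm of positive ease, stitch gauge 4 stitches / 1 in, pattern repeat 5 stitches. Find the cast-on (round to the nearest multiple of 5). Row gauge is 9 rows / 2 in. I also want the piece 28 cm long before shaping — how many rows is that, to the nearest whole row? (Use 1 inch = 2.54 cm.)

Finished = 55 + 5 = 60 cm.
60 cm × 1/2.54 = 23.62 inches.
4/1 = 4 sts per in; 23.62 × 4 = 94.49 sts.
Nearest multiple of 5 → 95.
28 cm = 11.02 inches; × 4.5 = 49.61 → 50 rows.

Cast on 95 stitches; work 50 rows.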